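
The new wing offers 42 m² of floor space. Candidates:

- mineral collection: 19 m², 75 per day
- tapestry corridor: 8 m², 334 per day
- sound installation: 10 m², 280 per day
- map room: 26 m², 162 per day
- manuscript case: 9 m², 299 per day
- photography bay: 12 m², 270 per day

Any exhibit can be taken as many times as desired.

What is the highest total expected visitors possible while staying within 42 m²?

1670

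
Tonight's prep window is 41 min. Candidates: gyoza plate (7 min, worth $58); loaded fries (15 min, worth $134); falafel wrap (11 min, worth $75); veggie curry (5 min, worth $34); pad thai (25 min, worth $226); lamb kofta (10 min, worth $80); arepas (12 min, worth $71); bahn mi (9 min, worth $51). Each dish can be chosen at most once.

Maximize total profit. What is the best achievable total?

360

Density check — pad thai 9.04, loaded fries 8.93, gyoza plate 8.29 are the best per min.
Best packing: loaded fries + pad thai — 40 min, 360 total.
Runner-up veggie curry + pad thai + lamb kofta tops out at 340.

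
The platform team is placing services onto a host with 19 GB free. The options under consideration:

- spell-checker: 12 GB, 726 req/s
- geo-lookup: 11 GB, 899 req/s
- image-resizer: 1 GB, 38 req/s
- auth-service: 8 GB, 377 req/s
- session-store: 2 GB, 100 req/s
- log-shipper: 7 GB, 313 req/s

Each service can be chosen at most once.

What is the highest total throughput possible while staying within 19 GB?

1276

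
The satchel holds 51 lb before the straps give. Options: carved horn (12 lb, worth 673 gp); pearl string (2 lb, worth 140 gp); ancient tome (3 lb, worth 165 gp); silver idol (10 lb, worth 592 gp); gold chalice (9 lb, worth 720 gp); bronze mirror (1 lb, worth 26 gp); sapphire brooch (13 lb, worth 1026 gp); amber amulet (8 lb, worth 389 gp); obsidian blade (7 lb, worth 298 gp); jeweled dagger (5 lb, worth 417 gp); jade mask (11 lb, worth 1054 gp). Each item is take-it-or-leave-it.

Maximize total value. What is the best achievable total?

Taking pearl string + silver idol + gold chalice + bronze mirror + sapphire brooch + jeweled dagger + jade mask: 51 lb used, 3975 in value.
The closest alternative, ancient tome + silver idol + gold chalice + sapphire brooch + jeweled dagger + jade mask, reaches only 3974.

3975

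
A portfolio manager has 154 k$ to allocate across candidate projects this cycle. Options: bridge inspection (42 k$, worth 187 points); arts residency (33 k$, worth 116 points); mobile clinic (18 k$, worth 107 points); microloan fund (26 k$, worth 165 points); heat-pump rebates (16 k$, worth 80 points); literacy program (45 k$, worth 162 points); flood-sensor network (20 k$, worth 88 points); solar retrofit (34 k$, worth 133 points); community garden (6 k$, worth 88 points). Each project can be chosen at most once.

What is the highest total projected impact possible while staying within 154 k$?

789

A density-first pass picks bridge inspection + mobile clinic + microloan fund + heat-pump rebates + flood-sensor network + community garden — 715 at 128 k$.
Dropping flood-sensor network frees 20 k$; slotting in literacy program (45 k$) lifts the total to 789 at 153 k$.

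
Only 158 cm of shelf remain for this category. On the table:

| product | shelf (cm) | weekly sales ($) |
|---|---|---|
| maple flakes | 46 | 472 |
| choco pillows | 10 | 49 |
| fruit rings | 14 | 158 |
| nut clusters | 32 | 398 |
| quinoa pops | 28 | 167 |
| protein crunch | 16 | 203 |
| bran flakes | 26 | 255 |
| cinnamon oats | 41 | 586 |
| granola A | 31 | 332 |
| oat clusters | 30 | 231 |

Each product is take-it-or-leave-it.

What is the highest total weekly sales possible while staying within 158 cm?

1823

Filling by ratio: choco pillows + fruit rings + nut clusters + protein crunch + cinnamon oats + granola A for 1726, with 14 cm left unused.
Replace fruit rings with bran flakes: the trade gains 97 net, giving 1823 at 156 cm.
An exhaustive check of the 1024 subsets confirms 1823.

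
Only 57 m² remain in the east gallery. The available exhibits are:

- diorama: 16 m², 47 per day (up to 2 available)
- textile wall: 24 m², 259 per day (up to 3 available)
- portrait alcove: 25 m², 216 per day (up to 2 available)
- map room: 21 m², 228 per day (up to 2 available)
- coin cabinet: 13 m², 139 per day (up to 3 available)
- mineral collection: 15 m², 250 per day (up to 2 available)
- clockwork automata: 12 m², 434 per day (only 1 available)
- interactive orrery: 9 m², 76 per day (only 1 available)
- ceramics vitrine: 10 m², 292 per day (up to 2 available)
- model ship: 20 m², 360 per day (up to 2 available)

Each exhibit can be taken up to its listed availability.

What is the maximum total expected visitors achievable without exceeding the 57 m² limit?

By expected visitors per m²: clockwork automata 36.17, ceramics vitrine 29.20, model ship 18.00, mineral collection 16.67 lead.
Clockwork automata + 2×ceramics vitrine + model ship uses 52 of the 57 m² and totals 1378.
No other feasible combination exceeds 1378.

1378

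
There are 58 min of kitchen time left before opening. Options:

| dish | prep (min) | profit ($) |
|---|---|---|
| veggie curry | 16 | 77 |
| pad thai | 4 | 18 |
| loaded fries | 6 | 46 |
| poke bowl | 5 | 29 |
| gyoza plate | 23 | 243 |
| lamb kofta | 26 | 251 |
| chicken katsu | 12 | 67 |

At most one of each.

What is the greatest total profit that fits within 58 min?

541

A density-first pass picks loaded fries + gyoza plate + lamb kofta — 540 at 55 min.
Replace loaded fries with pad thai + poke bowl: the trade gains 1 net, giving 541 at 58 min.
Every other selection either busts 58 min or fails to beat 541.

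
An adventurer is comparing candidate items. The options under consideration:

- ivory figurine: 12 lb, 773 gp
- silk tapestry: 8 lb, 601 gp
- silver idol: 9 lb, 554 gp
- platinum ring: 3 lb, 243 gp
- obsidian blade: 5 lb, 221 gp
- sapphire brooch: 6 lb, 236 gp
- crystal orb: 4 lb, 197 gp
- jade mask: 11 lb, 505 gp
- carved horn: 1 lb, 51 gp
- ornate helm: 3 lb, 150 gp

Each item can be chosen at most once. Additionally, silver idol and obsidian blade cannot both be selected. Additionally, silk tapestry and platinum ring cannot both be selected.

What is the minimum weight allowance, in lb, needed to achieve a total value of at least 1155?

Minimise lb subject to total value ≥ 1155.
silk tapestry + silver idol: 1155 value at 17 lb.
Any bundle with less than 17 lb falls short of 1155.

17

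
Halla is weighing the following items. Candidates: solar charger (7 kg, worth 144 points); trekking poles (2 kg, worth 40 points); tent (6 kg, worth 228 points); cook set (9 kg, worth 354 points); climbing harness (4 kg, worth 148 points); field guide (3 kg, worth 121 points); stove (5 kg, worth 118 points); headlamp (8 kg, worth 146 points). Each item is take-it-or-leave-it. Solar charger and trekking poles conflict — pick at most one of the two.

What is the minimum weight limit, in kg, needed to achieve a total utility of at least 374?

Look for the lowest-weight combination reaching 374.
Taking tent + climbing harness gives 376 (≥ 374) for 10 kg.
Below 10 kg the best achievable stays under 374.

10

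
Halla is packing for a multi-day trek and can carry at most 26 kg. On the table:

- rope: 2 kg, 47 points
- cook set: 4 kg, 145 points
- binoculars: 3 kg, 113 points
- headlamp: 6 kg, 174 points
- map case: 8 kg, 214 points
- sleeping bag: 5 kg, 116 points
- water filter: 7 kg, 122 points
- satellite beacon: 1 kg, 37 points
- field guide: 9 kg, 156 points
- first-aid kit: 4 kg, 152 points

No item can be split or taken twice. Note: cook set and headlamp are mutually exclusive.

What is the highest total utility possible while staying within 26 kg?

787

Rope + cook set + binoculars + map case + sleeping bag + first-aid kit uses 26 of the 26 kg and totals 787.
An exhaustive check of the 1024 subsets confirms 787.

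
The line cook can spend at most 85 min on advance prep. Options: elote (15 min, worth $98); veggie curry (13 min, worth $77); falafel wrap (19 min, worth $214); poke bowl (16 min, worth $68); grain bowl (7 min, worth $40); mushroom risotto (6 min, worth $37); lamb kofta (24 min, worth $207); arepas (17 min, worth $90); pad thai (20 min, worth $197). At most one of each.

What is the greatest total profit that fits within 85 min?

756

Greedy by ratio would take elote + falafel wrap + mushroom risotto + lamb kofta + pad thai: 84 min used, total 753.
Dropping mushroom risotto frees 6 min; slotting in grain bowl (7 min) lifts the total to 756 at 85 min.
Nothing else within 85 min beats 756.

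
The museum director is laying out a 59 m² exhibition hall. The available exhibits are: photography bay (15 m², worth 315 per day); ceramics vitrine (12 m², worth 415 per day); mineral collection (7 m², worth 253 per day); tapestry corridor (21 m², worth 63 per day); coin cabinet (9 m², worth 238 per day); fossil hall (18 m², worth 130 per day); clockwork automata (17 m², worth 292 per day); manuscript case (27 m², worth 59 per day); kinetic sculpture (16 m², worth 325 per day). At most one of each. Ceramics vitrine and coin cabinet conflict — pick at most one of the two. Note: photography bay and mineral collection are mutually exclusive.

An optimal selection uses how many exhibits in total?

Best achievable expected visitors is 1285.
For example ceramics vitrine + mineral collection + clockwork automata + kinetic sculpture achieves it, using 52 m².
Every optimal selection uses 4 exhibits.

4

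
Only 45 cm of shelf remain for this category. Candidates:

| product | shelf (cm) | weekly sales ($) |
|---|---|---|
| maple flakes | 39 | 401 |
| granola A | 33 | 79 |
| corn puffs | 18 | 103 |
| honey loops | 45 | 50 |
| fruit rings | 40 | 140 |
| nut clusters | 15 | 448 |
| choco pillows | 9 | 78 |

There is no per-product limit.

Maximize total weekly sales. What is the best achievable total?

1344

Density check — nut clusters 29.87, maple flakes 10.28, choco pillows 8.67 are the best per cm.
The ratio ordering already packs tightly: 3×nut clusters, 45 cm, 1344.
No other feasible combination exceeds 1344.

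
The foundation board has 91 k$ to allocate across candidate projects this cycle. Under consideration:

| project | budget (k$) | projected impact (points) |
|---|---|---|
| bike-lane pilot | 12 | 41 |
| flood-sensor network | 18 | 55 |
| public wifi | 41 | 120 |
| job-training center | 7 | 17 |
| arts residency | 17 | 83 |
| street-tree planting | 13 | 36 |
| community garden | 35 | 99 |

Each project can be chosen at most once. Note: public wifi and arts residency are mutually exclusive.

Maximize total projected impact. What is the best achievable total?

295

Bike-lane pilot + flood-sensor network + job-training center + arts residency + community garden uses 89 of the 91 k$ and totals 295.
The closest alternative, flood-sensor network + job-training center + arts residency + street-tree planting + community garden, reaches only 290.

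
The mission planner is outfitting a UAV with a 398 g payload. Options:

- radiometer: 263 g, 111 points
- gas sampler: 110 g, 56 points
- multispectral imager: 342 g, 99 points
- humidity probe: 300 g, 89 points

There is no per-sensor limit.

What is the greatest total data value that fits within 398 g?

Density check — gas sampler 0.51, radiometer 0.42, humidity probe 0.30 are the best per g.
Best packing: 3×gas sampler — 330 g, 168 total.
No other feasible combination exceeds 168.

168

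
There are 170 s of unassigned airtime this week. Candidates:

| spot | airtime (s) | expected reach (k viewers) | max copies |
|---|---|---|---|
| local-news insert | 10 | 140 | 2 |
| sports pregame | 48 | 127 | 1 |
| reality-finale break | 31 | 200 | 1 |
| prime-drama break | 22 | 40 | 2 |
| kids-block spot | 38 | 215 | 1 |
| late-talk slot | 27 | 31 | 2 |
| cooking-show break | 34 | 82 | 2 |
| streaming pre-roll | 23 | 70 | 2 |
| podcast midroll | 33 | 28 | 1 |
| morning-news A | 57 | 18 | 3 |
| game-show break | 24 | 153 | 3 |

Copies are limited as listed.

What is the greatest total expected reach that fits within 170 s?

2×local-news insert + reality-finale break + kids-block spot + 3×game-show break uses 161 of the 170 s and totals 1154.
No other feasible combination exceeds 1154.

1154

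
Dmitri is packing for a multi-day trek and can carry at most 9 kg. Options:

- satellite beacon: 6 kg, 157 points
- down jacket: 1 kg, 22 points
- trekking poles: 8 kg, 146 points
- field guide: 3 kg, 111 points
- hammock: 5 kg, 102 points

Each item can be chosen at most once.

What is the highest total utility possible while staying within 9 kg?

268

Satellite beacon + field guide uses 9 of the 9 kg and totals 268.
The closest alternative, down jacket + field guide + hammock, reaches only 235.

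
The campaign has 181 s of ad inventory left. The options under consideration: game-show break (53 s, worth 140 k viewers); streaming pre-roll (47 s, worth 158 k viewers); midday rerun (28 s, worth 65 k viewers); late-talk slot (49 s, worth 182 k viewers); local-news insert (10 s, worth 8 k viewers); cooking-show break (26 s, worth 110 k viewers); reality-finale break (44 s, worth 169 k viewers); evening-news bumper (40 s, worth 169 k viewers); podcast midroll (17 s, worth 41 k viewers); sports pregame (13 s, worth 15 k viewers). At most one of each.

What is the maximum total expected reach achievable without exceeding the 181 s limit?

Ranking by ratio (expected reach/s): cooking-show break 4.23, evening-news bumper 4.22, reality-finale break 3.84.
The ratio heuristic lands on late-talk slot + cooking-show break + reality-finale break + evening-news bumper + podcast midroll (671) but leaves 5 s idle.
Replace cooking-show break and podcast midroll with streaming pre-roll: the trade gains 7 net, giving 678 at 180 s.
Every other selection either busts 181 s or fails to beat 678.

678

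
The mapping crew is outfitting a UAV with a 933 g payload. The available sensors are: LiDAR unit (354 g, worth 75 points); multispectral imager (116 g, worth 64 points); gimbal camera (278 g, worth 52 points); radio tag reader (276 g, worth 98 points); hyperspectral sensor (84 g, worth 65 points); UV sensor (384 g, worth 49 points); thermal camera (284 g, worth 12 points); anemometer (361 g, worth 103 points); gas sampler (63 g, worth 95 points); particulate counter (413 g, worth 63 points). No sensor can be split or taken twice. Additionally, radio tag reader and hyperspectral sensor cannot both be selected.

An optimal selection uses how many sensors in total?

The maximum data value within 933 g is 379.
multispectral imager + gimbal camera + hyperspectral sensor + anemometer + gas sampler hits 379 at 902 g.
Every optimal selection uses 5 sensors.

5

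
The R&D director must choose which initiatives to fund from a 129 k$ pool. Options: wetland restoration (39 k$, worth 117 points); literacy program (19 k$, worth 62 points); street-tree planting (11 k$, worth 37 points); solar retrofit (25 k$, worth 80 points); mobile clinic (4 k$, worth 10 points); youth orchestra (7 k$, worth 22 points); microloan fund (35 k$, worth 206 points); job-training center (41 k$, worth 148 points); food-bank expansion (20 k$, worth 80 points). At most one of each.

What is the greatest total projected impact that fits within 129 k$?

By projected impact per k$: microloan fund 5.89, food-bank expansion 4.00, job-training center 3.61 lead.
Greedy by ratio would take literacy program + street-tree planting + microloan fund + job-training center + food-bank expansion: 126 k$ used, total 533.
Dropping literacy program and street-tree planting frees 30 k$; slotting in solar retrofit + youth orchestra (32 k$) lifts the total to 536 at 128 k$.
Every other selection either busts 129 k$ or fails to beat 536.

536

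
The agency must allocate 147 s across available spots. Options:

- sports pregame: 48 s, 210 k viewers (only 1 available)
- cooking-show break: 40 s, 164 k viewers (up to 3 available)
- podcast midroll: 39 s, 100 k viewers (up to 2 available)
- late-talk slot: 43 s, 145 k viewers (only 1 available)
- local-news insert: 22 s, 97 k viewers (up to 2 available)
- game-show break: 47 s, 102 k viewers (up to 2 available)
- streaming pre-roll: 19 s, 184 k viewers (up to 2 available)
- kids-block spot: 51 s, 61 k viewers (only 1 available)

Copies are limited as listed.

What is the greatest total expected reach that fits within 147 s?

793

A density-first pass picks sports pregame + 2×local-news insert + 2×streaming pre-roll — 772 at 130 s.
Replace sports pregame and local-news insert with 2×cooking-show break: the trade gains 21 net, giving 793 at 140 s.
Nothing else within 147 s beats 793.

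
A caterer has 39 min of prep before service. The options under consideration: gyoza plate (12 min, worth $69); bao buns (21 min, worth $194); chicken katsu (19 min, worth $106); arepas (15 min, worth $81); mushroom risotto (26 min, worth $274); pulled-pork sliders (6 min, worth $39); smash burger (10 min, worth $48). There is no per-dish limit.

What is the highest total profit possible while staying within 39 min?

352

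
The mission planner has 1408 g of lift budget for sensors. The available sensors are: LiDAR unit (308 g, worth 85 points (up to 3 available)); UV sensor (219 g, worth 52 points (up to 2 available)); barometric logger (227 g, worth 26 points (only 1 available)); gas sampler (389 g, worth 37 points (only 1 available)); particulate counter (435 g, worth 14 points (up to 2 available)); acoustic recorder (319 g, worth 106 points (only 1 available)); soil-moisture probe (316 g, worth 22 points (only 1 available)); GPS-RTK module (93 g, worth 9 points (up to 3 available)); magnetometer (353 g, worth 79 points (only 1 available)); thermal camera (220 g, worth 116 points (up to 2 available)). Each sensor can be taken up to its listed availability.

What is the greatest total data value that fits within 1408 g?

The ratio ordering already packs tightly: 2×LiDAR unit + acoustic recorder + 2×thermal camera, 1375 g, 508.
That's the maximum — no swap from here does better than 508.

508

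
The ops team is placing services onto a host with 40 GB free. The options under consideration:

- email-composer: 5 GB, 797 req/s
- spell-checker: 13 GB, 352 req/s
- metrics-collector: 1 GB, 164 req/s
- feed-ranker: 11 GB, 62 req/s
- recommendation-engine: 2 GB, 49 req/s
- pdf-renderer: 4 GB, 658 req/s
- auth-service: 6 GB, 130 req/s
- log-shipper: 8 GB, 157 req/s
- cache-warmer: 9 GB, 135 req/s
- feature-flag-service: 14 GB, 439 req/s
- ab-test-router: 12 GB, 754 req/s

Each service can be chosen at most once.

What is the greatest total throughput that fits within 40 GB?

2861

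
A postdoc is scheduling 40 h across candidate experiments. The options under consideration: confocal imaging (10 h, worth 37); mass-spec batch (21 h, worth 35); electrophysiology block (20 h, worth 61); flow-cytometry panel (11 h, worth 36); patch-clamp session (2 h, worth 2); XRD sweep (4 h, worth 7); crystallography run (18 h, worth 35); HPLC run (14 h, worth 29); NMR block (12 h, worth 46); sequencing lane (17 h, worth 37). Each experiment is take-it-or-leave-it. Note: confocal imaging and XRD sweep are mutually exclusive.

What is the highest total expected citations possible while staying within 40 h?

121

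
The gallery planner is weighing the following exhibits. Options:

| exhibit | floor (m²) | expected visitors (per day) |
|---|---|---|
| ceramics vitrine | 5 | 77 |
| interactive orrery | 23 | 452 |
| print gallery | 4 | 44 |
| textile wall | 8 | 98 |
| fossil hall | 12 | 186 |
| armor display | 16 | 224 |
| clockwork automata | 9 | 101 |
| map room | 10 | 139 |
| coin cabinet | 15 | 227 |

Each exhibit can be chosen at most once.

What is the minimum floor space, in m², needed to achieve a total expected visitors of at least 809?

Look for the lowest-floor combination reaching 809.
ceramics vitrine + interactive orrery + textile wall + fossil hall: 813 expected visitors at 48 m².
No combination under 48 m² hits 809.

48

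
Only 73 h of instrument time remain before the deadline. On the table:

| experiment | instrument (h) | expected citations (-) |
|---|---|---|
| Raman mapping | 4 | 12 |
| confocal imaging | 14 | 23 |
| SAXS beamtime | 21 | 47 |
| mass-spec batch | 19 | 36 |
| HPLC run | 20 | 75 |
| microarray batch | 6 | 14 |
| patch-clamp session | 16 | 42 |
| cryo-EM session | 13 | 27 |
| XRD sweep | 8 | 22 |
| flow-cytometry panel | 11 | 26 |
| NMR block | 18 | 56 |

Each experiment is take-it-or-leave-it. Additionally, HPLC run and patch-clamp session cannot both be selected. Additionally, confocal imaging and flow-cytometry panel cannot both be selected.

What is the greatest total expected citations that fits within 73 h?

214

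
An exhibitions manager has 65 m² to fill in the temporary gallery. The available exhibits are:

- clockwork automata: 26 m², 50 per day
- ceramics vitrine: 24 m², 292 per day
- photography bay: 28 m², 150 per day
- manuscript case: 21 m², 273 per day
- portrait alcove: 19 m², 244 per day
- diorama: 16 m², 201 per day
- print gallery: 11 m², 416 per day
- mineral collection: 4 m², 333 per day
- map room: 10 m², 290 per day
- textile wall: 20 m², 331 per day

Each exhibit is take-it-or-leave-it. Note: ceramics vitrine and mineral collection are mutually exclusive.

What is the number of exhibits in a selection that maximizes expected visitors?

Optimal total is 1614.
For example portrait alcove + print gallery + mineral collection + map room + textile wall achieves it, using 64 m².
Every optimal selection uses 5 exhibits.

5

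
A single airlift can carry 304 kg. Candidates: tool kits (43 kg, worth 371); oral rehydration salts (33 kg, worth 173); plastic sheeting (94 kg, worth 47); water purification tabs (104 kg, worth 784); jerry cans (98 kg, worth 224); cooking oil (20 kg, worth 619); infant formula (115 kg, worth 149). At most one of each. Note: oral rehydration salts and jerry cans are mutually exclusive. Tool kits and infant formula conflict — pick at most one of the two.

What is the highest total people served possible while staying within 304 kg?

1998

Ranking by ratio (people served/kg): cooking oil 30.95, tool kits 8.63, water purification tabs 7.54.
Tool kits + water purification tabs + jerry cans + cooking oil uses 265 of the 304 kg and totals 1998.
The closest alternative, tool kits + oral rehydration salts + plastic sheeting + water purification tabs + cooking oil, reaches only 1994.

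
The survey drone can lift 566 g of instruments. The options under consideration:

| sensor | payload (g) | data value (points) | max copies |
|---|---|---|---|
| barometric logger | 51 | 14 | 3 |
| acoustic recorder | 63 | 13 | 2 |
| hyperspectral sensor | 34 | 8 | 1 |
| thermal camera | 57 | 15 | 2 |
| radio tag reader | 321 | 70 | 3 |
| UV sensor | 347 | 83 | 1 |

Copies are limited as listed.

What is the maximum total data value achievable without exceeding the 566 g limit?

Density check — barometric logger 0.27, thermal camera 0.26, UV sensor 0.24, hyperspectral sensor 0.24 are the best per g.
The ratio heuristic lands on 3×barometric logger + 2×acoustic recorder + hyperspectral sensor + 2×thermal camera (106) but leaves 139 g idle.
Replace barometric logger and 2×acoustic recorder and hyperspectral sensor with UV sensor: the trade gains 35 net, giving 141 at 563 g.
Nothing else within 566 g beats 141.

141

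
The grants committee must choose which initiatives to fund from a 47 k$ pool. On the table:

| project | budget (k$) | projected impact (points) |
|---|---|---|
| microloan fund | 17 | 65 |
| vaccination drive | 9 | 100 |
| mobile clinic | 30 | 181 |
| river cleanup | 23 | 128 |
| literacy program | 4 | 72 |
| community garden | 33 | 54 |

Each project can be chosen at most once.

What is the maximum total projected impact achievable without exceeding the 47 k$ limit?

353

Taking vaccination drive + mobile clinic + literacy program: 43 k$ used, 353 in projected impact.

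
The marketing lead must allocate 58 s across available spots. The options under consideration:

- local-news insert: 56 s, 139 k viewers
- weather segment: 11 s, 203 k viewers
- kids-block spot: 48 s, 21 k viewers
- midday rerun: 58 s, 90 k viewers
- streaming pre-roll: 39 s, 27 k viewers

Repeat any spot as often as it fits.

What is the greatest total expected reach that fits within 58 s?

1015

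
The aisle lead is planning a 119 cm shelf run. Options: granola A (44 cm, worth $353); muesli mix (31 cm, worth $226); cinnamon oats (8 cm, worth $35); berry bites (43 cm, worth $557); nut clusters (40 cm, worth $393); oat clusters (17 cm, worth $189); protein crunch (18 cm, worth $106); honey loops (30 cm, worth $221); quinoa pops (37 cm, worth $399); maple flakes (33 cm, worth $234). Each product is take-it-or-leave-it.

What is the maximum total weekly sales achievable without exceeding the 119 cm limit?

1251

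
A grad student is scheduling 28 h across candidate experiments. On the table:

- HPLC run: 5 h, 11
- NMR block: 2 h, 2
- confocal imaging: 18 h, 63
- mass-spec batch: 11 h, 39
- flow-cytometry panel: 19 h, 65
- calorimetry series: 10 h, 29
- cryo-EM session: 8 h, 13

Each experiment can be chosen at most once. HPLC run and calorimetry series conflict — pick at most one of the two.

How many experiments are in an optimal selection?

2

Best achievable expected citations is 92.
For example confocal imaging + calorimetry series achieves it, using 28 h.
All optima have 2 experiments.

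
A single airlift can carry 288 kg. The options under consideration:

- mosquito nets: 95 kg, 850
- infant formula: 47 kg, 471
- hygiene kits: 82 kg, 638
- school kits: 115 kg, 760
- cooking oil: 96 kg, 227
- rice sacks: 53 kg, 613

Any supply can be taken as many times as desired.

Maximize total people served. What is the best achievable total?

Ranking by ratio (people served/kg): rice sacks 11.57, infant formula 10.02, mosquito nets 8.95.
Best packing: 5×rice sacks — 265 kg, 3065 total.
That's the maximum — no swap from here does better than 3065.

3065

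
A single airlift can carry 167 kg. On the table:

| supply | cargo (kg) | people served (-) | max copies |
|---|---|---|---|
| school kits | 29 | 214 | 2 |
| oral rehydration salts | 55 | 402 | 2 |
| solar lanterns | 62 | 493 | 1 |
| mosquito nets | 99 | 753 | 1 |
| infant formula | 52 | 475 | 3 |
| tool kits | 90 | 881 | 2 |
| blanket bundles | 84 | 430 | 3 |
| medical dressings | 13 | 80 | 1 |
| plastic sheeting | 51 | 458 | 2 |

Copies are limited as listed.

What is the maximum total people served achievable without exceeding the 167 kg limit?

1471

Ranking by ratio (people served/kg): tool kits 9.79, infant formula 9.13, plastic sheeting 8.98.
Taking the top-ratio supplies first gives infant formula + tool kits + medical dressings for 1436 (155 kg).
Dropping tool kits frees 90 kg; slotting in 2×plastic sheeting (102 kg) lifts the total to 1471 at 167 kg.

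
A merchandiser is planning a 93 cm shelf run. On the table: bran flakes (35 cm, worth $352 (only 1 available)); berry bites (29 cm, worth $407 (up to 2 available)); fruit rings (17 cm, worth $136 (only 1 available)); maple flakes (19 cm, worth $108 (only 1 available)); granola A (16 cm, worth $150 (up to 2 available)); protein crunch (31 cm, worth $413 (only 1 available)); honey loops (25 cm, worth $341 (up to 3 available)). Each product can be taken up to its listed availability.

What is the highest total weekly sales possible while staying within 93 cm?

Greedy by ratio would take 2×berry bites + honey loops: 83 cm used, total 1155.
The 25 cm tied up in honey loops is better spent on protein crunch — total rises to 1227 (89 cm).
Nothing else within 93 cm beats 1227.

1227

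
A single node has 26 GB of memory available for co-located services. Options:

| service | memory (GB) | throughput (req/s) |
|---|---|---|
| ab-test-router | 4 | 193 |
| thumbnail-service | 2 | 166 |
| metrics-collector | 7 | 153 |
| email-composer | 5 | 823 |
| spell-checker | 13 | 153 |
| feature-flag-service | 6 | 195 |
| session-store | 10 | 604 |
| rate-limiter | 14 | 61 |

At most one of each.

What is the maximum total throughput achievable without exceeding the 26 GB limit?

1815

The ratio heuristic lands on ab-test-router + thumbnail-service + email-composer + session-store (1786) but leaves 5 GB idle.
Dropping thumbnail-service frees 2 GB; slotting in feature-flag-service (6 GB) lifts the total to 1815 at 25 GB.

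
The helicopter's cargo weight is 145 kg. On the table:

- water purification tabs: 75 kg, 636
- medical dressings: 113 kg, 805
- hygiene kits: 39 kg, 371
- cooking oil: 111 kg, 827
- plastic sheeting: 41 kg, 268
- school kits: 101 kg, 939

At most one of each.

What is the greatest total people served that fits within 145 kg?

1310

Taking hygiene kits + school kits: 140 kg used, 1310 in people served.
The closest alternative, plastic sheeting + school kits, reaches only 1207.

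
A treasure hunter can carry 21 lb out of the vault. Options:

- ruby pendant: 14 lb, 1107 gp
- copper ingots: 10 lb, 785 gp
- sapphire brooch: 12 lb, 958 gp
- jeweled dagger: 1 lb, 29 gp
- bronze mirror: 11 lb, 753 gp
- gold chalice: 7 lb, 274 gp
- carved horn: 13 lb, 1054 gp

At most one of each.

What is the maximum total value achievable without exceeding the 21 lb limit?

1538

Taking the top-ratio items first gives jeweled dagger + gold chalice + carved horn for 1357 (21 lb).
A better packing is copper ingots + bronze mirror: 21 lb, total 1538.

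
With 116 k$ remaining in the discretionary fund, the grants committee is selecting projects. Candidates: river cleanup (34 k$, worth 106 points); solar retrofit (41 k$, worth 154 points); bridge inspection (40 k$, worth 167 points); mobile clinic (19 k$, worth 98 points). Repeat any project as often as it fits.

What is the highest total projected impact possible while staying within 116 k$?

Taking 6×mobile clinic: 114 k$ used, 588 in projected impact.
No other feasible combination exceeds 588.

588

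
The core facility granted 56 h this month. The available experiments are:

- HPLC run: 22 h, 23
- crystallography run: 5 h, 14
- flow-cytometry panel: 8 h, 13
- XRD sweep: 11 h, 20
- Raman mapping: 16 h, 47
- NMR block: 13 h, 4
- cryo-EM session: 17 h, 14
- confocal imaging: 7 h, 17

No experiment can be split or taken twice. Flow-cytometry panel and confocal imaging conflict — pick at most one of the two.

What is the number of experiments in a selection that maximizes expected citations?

The maximum expected citations within 56 h is 112.
crystallography run + XRD sweep + Raman mapping + cryo-EM session + confocal imaging hits 112 at 56 h.
Any selection reaching 112 contains exactly 5 experiments.

5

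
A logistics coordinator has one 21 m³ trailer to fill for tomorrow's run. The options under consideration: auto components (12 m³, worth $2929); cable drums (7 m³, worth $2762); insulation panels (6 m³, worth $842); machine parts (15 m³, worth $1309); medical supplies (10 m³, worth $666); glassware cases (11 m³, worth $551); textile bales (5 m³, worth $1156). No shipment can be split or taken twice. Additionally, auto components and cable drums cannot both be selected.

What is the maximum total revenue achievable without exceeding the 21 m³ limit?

By revenue per m³: cable drums 394.57, auto components 244.08, textile bales 231.20, insulation panels 140.33 lead.
Best packing: cable drums + insulation panels + textile bales — 18 m³, 4760 total.
The spare 3 m³ is too small for any remaining shipment, and no feasible exchange beats 4760.

4760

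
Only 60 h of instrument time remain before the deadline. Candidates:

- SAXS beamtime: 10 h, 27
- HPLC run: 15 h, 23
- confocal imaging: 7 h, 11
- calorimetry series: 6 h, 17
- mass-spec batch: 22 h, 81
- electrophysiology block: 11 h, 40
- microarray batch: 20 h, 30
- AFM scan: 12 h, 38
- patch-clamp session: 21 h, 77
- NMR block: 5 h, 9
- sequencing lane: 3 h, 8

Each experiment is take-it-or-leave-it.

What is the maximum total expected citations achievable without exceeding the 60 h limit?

215

By expected citations per h: mass-spec batch 3.68, patch-clamp session 3.67, electrophysiology block 3.64, AFM scan 3.17 lead.
The ratio ordering already packs tightly: calorimetry series + mass-spec batch + electrophysiology block + patch-clamp session, 60 h, 215.
The closest alternative, mass-spec batch + electrophysiology block + patch-clamp session + NMR block, reaches only 207.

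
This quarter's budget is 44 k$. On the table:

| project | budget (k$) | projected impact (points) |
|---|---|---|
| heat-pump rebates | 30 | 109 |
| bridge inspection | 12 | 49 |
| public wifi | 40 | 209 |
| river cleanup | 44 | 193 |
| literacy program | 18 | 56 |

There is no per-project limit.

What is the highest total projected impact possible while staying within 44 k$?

209

Public wifi uses 40 of the 44 k$ and totals 209.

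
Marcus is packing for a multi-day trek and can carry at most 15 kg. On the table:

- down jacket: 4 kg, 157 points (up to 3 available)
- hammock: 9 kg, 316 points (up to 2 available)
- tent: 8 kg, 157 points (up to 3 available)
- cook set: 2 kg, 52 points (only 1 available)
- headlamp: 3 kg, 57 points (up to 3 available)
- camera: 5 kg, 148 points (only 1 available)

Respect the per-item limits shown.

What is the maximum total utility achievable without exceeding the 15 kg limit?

528

Greedy by ratio would take 3×down jacket + cook set: 14 kg used, total 523.
The 2 kg tied up in cook set is better spent on headlamp — total rises to 528 (15 kg).
That's the maximum — no swap from here does better than 528.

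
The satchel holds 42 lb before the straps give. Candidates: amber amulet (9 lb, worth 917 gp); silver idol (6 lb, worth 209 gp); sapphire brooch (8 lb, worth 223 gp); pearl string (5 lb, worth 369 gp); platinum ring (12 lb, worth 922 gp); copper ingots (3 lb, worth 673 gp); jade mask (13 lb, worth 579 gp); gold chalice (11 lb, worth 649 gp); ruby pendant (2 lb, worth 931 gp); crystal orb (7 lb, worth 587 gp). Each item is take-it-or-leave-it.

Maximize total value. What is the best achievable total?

4461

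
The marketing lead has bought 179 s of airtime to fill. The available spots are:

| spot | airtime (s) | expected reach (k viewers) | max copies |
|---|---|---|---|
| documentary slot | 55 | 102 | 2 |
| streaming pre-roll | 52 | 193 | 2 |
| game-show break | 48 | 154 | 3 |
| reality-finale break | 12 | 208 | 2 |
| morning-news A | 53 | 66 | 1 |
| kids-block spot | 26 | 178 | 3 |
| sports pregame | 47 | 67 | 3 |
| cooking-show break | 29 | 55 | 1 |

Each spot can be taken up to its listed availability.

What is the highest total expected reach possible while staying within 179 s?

1159

Taking the top-ratio spots first gives streaming pre-roll + 2×reality-finale break + 3×kids-block spot for 1143 (154 s).
The 52 s tied up in streaming pre-roll is better spent on game-show break + cooking-show break — total rises to 1159 (179 s).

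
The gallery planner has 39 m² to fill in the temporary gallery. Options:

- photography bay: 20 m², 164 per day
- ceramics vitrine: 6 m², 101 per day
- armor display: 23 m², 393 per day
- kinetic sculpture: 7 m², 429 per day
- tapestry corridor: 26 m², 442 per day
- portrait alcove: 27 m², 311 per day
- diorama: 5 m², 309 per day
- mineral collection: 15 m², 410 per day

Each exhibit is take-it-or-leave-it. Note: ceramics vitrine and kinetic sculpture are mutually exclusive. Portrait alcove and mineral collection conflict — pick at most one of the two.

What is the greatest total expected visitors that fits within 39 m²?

Ranking by ratio (expected visitors/m²): diorama 61.80, kinetic sculpture 61.29, mineral collection 27.33, armor display 17.09.
Taking kinetic sculpture + tapestry corridor + diorama: 38 m² used, 1180 in expected visitors.
Nothing else feasible within 39 m² beats 1180.

1180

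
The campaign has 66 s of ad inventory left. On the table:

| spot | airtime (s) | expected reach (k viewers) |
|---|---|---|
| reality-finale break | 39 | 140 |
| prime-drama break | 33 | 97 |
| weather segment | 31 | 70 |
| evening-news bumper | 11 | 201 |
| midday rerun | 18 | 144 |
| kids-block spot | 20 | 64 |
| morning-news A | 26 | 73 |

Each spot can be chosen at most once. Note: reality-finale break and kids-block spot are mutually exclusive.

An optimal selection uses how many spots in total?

Optimal total is 442.
prime-drama break + evening-news bumper + midday rerun hits 442 at 62 s.
All optima have 3 spots.

3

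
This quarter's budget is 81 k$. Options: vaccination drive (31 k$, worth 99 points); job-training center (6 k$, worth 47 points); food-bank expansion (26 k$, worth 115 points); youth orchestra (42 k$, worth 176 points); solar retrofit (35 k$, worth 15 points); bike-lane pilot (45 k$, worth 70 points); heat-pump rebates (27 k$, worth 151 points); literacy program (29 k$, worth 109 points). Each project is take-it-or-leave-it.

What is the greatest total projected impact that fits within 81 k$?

374

Filling by ratio: job-training center + food-bank expansion + heat-pump rebates for 313, with 22 k$ left unused.
Dropping food-bank expansion frees 26 k$; slotting in youth orchestra (42 k$) lifts the total to 374 at 75 k$.
The closest alternative, job-training center + food-bank expansion + youth orchestra, reaches only 338.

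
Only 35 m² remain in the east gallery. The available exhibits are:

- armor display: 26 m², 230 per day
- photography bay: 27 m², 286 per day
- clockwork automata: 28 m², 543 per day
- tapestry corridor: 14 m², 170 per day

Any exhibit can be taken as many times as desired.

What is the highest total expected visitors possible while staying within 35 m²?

543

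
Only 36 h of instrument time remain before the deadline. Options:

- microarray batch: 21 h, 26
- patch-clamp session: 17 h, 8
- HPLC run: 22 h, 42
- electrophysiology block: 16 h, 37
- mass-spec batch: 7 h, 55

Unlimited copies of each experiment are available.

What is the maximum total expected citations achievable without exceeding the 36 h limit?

275

5×mass-spec batch uses 35 of the 36 h and totals 275.
The spare 1 h is too small for any remaining experiment, and no exchange beats 275.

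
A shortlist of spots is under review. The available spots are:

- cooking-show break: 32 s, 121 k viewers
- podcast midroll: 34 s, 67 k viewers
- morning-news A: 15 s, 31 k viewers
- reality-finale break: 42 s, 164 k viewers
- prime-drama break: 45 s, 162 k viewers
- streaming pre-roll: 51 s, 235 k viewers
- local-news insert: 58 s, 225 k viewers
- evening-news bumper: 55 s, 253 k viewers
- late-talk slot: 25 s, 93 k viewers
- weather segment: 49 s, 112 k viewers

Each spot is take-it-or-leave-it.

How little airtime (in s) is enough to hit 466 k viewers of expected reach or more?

106

Need the lightest bundle worth ≥ 466.
Taking streaming pre-roll + evening-news bumper gives 488 (≥ 466) for 106 s.
No combination under 106 s hits 466.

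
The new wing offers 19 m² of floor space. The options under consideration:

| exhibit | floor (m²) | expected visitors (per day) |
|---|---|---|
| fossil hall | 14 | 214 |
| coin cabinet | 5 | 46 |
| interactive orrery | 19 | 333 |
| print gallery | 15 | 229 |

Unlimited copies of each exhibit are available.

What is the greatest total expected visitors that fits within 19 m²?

Interactive orrery uses 19 of the 19 m² and totals 333.
No other feasible combination exceeds 333.

333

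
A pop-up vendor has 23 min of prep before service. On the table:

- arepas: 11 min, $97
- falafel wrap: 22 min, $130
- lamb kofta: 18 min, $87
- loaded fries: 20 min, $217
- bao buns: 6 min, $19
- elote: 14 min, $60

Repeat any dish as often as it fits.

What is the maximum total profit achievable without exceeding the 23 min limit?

217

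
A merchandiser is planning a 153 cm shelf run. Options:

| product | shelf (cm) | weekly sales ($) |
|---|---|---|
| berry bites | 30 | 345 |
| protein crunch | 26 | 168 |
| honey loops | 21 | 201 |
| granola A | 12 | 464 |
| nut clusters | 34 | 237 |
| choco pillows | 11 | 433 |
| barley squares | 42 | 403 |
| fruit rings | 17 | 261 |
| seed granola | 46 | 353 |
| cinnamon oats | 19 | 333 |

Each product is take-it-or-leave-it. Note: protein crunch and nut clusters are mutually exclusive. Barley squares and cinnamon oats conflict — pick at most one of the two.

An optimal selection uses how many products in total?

7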